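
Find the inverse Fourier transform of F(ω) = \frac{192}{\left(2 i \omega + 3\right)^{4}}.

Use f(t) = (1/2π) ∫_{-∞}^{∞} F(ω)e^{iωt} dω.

f(t) = 2 t^{3} e^{- \frac{3 t}{2}} u\left(t\right)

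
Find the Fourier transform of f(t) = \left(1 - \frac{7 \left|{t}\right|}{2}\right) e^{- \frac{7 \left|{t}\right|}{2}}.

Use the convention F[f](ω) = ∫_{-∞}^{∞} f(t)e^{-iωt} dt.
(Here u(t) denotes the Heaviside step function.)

F(ω) = \frac{224 \omega^{2}}{\left(4 \omega^{2} + 49\right)^{2}}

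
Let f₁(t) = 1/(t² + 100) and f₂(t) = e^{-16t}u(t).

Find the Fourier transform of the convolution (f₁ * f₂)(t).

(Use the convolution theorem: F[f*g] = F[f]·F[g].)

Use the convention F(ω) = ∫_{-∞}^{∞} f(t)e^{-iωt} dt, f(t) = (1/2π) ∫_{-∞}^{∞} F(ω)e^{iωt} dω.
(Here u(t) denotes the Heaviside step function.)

F[f₁*f₂](ω) = \frac{\pi e^{- 10 \left|{\omega}\right|}}{10 \left(i \omega + 16\right)}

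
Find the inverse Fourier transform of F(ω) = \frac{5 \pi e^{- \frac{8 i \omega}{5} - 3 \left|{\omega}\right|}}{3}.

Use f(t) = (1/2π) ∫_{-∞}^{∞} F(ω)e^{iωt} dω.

f(t) = \frac{5}{\left(t - \frac{8}{5}\right)^{2} + 9}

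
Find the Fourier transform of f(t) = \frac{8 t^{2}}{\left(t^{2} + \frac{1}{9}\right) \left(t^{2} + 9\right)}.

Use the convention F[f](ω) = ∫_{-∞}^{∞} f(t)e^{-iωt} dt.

F(ω) = \frac{27 \pi e^{- 3 \left|{\omega}\right|}}{10} - \frac{3 \pi e^{- \frac{\left|{\omega}\right|}{3}}}{10}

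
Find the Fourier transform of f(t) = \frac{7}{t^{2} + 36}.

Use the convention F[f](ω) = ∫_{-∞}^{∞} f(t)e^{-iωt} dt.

F(ω) = \frac{7 \pi e^{- 6 \left|{\omega}\right|}}{6}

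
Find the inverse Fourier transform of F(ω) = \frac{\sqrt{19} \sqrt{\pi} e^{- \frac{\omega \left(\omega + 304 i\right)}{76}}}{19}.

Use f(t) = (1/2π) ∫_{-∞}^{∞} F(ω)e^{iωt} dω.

f(t) = e^{- 19 \left(t - 4\right)^{2}}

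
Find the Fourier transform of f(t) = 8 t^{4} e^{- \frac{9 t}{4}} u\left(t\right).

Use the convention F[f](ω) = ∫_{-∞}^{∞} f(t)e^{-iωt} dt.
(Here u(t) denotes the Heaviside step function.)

F(ω) = \frac{196608}{\left(4 i \omega + 9\right)^{5}}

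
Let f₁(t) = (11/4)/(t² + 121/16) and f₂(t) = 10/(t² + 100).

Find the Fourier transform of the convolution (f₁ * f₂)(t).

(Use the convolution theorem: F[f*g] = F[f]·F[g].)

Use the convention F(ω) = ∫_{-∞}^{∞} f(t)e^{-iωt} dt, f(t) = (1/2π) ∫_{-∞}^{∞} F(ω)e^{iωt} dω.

F[f₁*f₂](ω) = \pi^{2} e^{- \frac{51 \left|{\omega}\right|}{4}}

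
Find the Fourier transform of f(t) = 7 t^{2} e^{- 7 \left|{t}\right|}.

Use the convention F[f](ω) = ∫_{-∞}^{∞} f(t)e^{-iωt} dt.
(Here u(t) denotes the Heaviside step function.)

F(ω) = \frac{196 \left(49 - 3 \omega^{2}\right)}{\left(\omega^{2} + 49\right)^{3}}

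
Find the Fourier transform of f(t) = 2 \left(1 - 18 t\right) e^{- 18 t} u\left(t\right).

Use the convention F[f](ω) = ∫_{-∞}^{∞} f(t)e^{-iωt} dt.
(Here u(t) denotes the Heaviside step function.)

F(ω) = \frac{2 i \omega}{- \omega^{2} + 36 i \omega + 324}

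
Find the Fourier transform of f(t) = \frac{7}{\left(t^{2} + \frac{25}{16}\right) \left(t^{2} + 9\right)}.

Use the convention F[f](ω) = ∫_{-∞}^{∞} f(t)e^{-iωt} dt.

F(ω) = - \frac{16 \pi e^{- 3 \left|{\omega}\right|}}{51} + \frac{64 \pi e^{- \frac{5 \left|{\omega}\right|}{4}}}{85}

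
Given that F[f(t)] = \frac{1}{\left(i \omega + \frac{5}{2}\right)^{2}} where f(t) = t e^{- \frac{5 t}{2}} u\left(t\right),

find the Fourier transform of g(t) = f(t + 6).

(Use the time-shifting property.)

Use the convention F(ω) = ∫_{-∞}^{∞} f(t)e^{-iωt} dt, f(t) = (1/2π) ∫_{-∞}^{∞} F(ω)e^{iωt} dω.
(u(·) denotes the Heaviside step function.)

F[g](ω) = \frac{4 e^{6 i \omega}}{\left(2 i \omega + 5\right)^{2}}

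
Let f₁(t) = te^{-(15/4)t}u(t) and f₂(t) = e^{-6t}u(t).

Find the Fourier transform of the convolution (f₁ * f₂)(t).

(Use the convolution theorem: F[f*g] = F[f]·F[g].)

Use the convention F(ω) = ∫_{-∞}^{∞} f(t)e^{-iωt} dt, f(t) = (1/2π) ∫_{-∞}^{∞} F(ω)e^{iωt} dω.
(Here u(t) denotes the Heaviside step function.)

F[f₁*f₂](ω) = \frac{16}{\left(i \omega + 6\right) \left(4 i \omega + 15\right)^{2}}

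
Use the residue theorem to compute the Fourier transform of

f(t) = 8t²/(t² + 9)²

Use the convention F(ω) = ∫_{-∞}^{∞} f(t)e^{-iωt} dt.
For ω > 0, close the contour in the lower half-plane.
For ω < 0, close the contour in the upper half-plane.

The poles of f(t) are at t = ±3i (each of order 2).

Let g(z) = f(z)e^{-iωz}; for large |z| the factor e^{-iωz} decays in the lower half-plane when ω > 0 and in the upper half-plane when ω < 0.

Case ω > 0 (lower half-plane, clockwise contour ⇒ F(ω) = -2πi·ΣRes):
  Res_{z = - 3 i} g(z) = i \left(\frac{2}{3} - 2 \omega\right) e^{- 3 \omega} (pole of order 2)
  F(ω) = -2πi·ΣRes = \frac{4 \pi \left(1 - 3 \omega\right) e^{- 3 \omega}}{3}

Case ω < 0 (upper half-plane, counterclockwise contour ⇒ F(ω) = +2πi·ΣRes):
  Res_{z = 3 i} g(z) = i \left(- 2 \omega - \frac{2}{3}\right) e^{3 \omega} (pole of order 2)
  F(ω) = 2πi·ΣRes = \frac{4 \pi \left(3 \omega + 1\right) e^{3 \omega}}{3}

Both cases combine into a single formula in |ω|:

F(ω) = \frac{4 \pi \left(1 - 3 \left|{\omega}\right|\right) e^{- 3 \left|{\omega}\right|}}{3}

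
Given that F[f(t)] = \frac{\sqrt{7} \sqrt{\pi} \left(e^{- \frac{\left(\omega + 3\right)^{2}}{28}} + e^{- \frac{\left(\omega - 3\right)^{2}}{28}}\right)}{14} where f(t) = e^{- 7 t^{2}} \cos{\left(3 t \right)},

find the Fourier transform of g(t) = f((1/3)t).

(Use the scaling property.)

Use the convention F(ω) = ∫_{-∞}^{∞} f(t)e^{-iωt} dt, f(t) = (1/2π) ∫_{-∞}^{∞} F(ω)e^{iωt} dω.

F[g](ω) = \frac{3 \sqrt{7} \sqrt{\pi} \left(e^{\frac{9 \omega}{7}} + 1\right) e^{- \frac{9 \omega^{2}}{28} - \frac{9 \omega}{14} - \frac{9}{28}}}{14}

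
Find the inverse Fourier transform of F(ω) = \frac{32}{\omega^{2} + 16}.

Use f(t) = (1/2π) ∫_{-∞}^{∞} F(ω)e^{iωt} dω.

f(t) = 4 e^{- 4 \left|{t}\right|}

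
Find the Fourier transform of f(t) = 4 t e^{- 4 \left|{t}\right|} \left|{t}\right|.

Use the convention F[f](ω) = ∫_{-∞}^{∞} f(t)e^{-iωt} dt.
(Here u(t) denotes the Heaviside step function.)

F(ω) = \frac{16 i \omega \left(\omega^{2} - 48\right)}{\left(\omega^{2} + 16\right)^{3}}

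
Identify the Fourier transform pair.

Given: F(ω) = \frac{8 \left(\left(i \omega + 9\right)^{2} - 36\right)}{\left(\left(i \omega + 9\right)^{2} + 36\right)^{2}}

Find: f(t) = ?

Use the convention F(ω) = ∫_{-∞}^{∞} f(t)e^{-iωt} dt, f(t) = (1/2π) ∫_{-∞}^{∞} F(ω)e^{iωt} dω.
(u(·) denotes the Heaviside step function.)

f(t) = 8 t e^{- 9 t} \cos{\left(6 t \right)} u\left(t\right)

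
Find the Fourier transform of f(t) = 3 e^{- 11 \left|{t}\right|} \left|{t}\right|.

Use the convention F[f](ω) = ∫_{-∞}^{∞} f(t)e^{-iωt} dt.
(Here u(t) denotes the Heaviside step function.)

F(ω) = \frac{6 \left(121 - \omega^{2}\right)}{\left(\omega^{2} + 121\right)^{2}}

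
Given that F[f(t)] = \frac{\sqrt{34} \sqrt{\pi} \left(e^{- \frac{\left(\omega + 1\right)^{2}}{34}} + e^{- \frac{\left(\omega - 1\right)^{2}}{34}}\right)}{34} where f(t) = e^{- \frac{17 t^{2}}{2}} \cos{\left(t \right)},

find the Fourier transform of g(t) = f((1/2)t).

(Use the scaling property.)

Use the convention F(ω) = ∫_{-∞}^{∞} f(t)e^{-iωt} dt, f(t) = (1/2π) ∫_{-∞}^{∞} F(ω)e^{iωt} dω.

F[g](ω) = \frac{\sqrt{34} \sqrt{\pi} \left(e^{\frac{4 \omega}{17}} + 1\right) e^{- \frac{2 \omega^{2}}{17} - \frac{2 \omega}{17} - \frac{1}{34}}}{17}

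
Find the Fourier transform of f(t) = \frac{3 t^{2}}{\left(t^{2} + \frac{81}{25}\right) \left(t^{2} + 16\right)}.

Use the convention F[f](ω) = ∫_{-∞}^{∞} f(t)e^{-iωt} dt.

F(ω) = \frac{300 \pi e^{- 4 \left|{\omega}\right|}}{319} - \frac{135 \pi e^{- \frac{9 \left|{\omega}\right|}{5}}}{319}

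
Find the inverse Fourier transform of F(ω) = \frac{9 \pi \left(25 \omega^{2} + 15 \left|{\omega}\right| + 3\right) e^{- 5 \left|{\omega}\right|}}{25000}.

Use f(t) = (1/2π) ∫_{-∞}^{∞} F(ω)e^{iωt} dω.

f(t) = \frac{9}{\left(t^{2} + 25\right)^{3}}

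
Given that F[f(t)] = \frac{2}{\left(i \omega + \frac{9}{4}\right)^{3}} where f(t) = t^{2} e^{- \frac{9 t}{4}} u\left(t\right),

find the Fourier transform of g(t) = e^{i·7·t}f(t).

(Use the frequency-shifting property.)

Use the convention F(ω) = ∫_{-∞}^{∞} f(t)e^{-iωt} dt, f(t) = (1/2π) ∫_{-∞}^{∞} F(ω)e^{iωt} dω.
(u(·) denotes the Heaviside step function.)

F[g](ω) = \frac{128}{\left(4 i \left(\omega - 7\right) + 9\right)^{3}}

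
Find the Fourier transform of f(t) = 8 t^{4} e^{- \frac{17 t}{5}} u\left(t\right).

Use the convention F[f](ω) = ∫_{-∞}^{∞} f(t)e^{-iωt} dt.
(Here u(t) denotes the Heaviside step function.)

F(ω) = \frac{600000}{\left(5 i \omega + 17\right)^{5}}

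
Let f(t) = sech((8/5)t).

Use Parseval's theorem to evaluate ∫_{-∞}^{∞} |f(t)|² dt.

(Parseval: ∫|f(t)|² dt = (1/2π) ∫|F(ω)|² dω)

∫|f(t)|² dt = \frac{5}{4}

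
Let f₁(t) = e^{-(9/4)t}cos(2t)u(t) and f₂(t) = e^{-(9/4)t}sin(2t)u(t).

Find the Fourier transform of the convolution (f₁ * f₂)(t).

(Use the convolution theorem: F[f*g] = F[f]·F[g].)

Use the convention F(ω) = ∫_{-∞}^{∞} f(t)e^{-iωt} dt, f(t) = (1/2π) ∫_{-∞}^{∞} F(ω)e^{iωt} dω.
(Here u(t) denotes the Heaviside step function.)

F[f₁*f₂](ω) = \frac{128 \left(4 i \omega + 9\right)}{\left(\left(4 i \omega + 9\right)^{2} + 64\right)^{2}}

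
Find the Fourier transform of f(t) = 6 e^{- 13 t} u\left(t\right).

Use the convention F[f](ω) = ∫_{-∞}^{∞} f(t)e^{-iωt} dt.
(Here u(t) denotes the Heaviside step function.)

F(ω) = \frac{6}{i \omega + 13}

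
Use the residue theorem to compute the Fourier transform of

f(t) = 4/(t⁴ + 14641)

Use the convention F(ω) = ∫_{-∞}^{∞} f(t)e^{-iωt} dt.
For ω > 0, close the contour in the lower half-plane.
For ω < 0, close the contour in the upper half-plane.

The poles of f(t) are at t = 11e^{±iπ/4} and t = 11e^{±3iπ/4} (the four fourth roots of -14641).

Let g(z) = f(z)e^{-iωz}; for large |z| the factor e^{-iωz} decays in the lower half-plane when ω > 0 and in the upper half-plane when ω < 0.

Case ω > 0 (lower half-plane, clockwise contour ⇒ F(ω) = -2πi·ΣRes):
  Res_{z = - \frac{11 \sqrt{2}}{2} - \frac{11 \sqrt{2} i}{2}} g(z) = \frac{\sqrt{2} i \left(1 - i\right) e^{\frac{11 \sqrt{2} \omega \left(-1 + i\right)}{2}}}{2662}
  Res_{z = \frac{11 \sqrt{2}}{2} - \frac{11 \sqrt{2} i}{2}} g(z) = \frac{\sqrt{2} i \left(1 + i\right) e^{- \frac{11 \sqrt{2} \omega \left(1 + i\right)}{2}}}{2662}
  F(ω) = -2πi·ΣRes = \frac{\sqrt{2} \pi \left(\left(1 - i\right) e^{11 \sqrt{2} i \omega} + 1 + i\right) e^{- \frac{11 \sqrt{2} \omega \left(1 + i\right)}{2}}}{1331} = \frac{4 \pi e^{- \frac{11 \sqrt{2} \omega}{2}} \sin{\left(\frac{11 \sqrt{2} \omega}{2} + \frac{\pi}{4} \right)}}{1331}

Case ω < 0 (upper half-plane, counterclockwise contour ⇒ F(ω) = +2πi·ΣRes):
  Res_{z = \frac{11 \sqrt{2}}{2} + \frac{11 \sqrt{2} i}{2}} g(z) = \frac{\sqrt{2} i \left(-1 + i\right) e^{\frac{11 \sqrt{2} \omega \left(1 - i\right)}{2}}}{2662}
  Res_{z = - \frac{11 \sqrt{2}}{2} + \frac{11 \sqrt{2} i}{2}} g(z) = \frac{\sqrt{2} \left(1 - i\right) e^{\frac{11 \sqrt{2} \omega \left(1 + i\right)}{2}}}{2662}
  F(ω) = 2πi·ΣRes = - \frac{\sqrt{2} i \pi \left(i \left(1 - i\right) e^{\frac{11 \sqrt{2} \omega \left(1 - i\right)}{2}} - \left(1 - i\right) e^{\frac{11 \sqrt{2} \omega \left(1 + i\right)}{2}}\right)}{1331} = \frac{4 \pi e^{\frac{11 \sqrt{2} \omega}{2}} \cos{\left(\frac{11 \sqrt{2} \omega}{2} + \frac{\pi}{4} \right)}}{1331}

Both cases combine into a single formula in |ω|:

F(ω) = \frac{4 \pi e^{- \frac{11 \sqrt{2} \left|{\omega}\right|}{2}} \sin{\left(\frac{11 \sqrt{2} \left|{\omega}\right|}{2} + \frac{\pi}{4} \right)}}{1331}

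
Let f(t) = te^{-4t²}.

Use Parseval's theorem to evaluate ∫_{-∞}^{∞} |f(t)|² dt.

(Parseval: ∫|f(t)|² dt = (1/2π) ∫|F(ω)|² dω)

∫|f(t)|² dt = \frac{\sqrt{2} \sqrt{\pi}}{64}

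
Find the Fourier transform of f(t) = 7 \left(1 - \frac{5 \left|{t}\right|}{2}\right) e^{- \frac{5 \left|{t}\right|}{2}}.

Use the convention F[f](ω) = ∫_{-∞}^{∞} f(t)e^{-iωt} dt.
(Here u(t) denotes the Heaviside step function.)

F(ω) = \frac{1120 \omega^{2}}{\left(4 \omega^{2} + 25\right)^{2}}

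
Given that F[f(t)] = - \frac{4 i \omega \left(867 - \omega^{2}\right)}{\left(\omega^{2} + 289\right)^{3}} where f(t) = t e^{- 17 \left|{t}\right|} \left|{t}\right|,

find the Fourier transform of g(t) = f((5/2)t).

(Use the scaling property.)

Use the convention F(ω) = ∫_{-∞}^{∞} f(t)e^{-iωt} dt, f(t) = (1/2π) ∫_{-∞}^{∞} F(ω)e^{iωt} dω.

F[g](ω) = \frac{400 i \omega \left(4 \omega^{2} - 21675\right)}{\left(4 \omega^{2} + 7225\right)^{3}}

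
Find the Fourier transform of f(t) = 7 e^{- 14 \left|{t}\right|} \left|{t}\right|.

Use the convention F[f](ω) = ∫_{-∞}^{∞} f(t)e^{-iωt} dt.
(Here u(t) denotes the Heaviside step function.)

F(ω) = \frac{14 \left(196 - \omega^{2}\right)}{\left(\omega^{2} + 196\right)^{2}}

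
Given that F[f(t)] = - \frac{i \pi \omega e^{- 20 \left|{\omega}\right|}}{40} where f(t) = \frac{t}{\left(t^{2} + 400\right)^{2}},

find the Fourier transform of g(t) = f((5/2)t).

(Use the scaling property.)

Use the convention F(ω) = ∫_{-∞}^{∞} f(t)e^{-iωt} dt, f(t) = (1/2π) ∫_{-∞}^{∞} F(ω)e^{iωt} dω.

F[g](ω) = - \frac{i \pi \omega e^{- 8 \left|{\omega}\right|}}{250}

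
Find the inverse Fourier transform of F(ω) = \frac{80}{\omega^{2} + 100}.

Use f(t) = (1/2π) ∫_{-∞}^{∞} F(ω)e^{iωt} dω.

f(t) = 4 e^{- 10 \left|{t}\right|}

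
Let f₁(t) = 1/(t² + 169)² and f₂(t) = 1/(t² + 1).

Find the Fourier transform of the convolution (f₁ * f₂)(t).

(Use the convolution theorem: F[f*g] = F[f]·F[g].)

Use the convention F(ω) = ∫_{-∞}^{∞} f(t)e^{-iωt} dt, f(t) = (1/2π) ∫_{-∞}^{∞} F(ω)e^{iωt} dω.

F[f₁*f₂](ω) = \frac{\pi^{2} \left(13 \left|{\omega}\right| + 1\right) e^{- 14 \left|{\omega}\right|}}{4394}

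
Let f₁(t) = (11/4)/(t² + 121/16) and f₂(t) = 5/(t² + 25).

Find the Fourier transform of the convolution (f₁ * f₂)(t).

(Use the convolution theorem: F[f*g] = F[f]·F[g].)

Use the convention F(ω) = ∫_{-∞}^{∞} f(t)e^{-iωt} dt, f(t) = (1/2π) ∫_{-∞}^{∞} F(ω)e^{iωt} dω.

F[f₁*f₂](ω) = \pi^{2} e^{- \frac{31 \left|{\omega}\right|}{4}}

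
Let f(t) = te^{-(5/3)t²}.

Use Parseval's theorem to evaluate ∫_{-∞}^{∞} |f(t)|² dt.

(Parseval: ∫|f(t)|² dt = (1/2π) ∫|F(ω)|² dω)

∫|f(t)|² dt = \frac{3 \sqrt{30} \sqrt{\pi}}{200}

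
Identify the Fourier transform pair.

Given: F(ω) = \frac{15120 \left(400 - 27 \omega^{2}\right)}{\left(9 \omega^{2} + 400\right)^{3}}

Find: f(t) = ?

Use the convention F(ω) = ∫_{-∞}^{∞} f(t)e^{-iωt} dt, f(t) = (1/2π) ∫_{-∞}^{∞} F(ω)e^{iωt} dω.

f(t) = 7 t^{2} e^{- \frac{20 \left|{t}\right|}{3}}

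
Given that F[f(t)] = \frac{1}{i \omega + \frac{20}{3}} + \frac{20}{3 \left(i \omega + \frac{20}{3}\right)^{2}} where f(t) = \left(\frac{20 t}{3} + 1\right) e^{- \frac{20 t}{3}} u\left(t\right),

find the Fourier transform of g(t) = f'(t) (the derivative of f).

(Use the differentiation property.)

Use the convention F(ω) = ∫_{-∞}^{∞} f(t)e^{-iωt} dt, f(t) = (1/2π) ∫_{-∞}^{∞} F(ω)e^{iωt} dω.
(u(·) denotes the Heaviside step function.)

F[g](ω) = \frac{3 \omega \left(3 \omega - 40 i\right)}{9 \omega^{2} - 120 i \omega - 400}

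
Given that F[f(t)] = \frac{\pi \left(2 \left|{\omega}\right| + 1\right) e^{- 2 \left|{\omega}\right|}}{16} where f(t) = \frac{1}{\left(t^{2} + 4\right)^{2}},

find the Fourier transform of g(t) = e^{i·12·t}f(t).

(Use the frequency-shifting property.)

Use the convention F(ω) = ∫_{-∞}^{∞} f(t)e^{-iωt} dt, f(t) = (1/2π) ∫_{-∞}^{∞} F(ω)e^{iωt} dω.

F[g](ω) = \frac{\pi \left(2 \left|{\omega - 12}\right| + 1\right) e^{- 2 \left|{\omega - 12}\right|}}{16}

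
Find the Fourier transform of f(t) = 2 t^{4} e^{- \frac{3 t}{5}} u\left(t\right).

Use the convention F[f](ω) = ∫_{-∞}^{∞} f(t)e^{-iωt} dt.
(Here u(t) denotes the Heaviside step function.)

F(ω) = \frac{150000}{\left(5 i \omega + 3\right)^{5}}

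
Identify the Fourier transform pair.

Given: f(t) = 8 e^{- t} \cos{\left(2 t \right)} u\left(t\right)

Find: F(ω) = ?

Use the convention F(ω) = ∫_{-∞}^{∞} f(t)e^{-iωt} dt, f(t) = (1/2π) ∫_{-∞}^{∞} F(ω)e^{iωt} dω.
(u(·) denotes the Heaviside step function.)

F(ω) = \frac{8 \left(i \omega + 1\right)}{\left(i \omega + 1\right)^{2} + 4}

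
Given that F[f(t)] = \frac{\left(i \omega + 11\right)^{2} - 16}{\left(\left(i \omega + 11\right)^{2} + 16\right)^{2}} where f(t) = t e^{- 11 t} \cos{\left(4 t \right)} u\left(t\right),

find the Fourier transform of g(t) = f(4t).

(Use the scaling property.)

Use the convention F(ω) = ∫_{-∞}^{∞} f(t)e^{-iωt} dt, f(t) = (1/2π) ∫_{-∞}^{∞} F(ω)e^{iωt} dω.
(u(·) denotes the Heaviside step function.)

F[g](ω) = \frac{4 \left(\left(i \omega + 44\right)^{2} - 256\right)}{\left(\left(i \omega + 44\right)^{2} + 256\right)^{2}}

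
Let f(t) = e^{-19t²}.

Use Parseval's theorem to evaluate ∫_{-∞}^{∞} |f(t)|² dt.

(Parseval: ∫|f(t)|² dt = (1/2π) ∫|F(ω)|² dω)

∫|f(t)|² dt = \frac{\sqrt{38} \sqrt{\pi}}{38}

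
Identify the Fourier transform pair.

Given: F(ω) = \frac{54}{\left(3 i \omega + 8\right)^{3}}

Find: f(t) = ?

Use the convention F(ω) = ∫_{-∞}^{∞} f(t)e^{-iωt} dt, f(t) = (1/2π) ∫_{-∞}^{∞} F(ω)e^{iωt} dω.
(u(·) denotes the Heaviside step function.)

f(t) = t^{2} e^{- \frac{8 t}{3}} u\left(t\right)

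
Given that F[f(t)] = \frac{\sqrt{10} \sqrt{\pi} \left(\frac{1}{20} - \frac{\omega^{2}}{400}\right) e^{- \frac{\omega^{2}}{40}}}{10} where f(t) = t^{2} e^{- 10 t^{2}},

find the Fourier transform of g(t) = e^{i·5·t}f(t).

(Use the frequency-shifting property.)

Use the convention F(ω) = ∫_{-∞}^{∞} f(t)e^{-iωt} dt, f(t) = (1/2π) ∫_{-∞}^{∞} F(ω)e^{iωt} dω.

F[g](ω) = \frac{\sqrt{10} \sqrt{\pi} \left(20 - \left(\omega - 5\right)^{2}\right) e^{- \frac{\left(\omega - 5\right)^{2}}{40}}}{4000}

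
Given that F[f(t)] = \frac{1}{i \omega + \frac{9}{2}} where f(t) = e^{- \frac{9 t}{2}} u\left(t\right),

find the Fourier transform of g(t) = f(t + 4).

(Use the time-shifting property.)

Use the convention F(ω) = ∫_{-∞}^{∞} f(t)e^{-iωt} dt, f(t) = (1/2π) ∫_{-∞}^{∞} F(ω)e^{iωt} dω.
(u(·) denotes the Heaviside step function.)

F[g](ω) = \frac{2 e^{4 i \omega}}{2 i \omega + 9}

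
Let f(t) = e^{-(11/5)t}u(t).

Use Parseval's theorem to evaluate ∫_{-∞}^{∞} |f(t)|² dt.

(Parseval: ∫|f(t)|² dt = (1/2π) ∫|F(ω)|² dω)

∫|f(t)|² dt = \frac{5}{22}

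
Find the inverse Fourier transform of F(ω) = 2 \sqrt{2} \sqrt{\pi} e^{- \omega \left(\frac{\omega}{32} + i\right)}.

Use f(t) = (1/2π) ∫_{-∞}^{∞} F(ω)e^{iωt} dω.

f(t) = 8 e^{- 8 \left(t - 1\right)^{2}}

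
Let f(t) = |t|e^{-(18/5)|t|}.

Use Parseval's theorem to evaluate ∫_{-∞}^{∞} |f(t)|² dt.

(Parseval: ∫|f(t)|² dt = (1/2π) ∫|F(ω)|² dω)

∫|f(t)|² dt = \frac{125}{11664}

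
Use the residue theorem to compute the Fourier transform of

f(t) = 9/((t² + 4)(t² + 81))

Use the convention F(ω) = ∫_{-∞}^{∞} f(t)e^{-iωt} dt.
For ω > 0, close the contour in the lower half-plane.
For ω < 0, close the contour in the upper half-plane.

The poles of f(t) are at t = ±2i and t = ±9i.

Let g(z) = f(z)e^{-iωz}; for large |z| the factor e^{-iωz} decays in the lower half-plane when ω > 0 and in the upper half-plane when ω < 0.

Case ω > 0 (lower half-plane, clockwise contour ⇒ F(ω) = -2πi·ΣRes):
  Res_{z = - 2 i} g(z) = \frac{9 i e^{- 2 \omega}}{308}
  Res_{z = - 9 i} g(z) = - \frac{i e^{- 9 \omega}}{154}
  F(ω) = -2πi·ΣRes = \frac{\pi \left(9 e^{7 \omega} - 2\right) e^{- 9 \omega}}{154}

Case ω < 0 (upper half-plane, counterclockwise contour ⇒ F(ω) = +2πi·ΣRes):
  Res_{z = 2 i} g(z) = - \frac{9 i e^{2 \omega}}{308}
  Res_{z = 9 i} g(z) = \frac{i e^{9 \omega}}{154}
  F(ω) = 2πi·ΣRes = \frac{\pi \left(9 - 2 e^{7 \omega}\right) e^{2 \omega}}{154}

Both cases combine into a single formula in |ω|:

F(ω) = \frac{\pi \left(9 e^{7 \left|{\omega}\right|} - 2\right) e^{- 9 \left|{\omega}\right|}}{154}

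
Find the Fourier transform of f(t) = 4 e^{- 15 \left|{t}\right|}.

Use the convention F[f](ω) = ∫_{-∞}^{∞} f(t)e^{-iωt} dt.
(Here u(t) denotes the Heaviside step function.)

F(ω) = \frac{120}{\omega^{2} + 225}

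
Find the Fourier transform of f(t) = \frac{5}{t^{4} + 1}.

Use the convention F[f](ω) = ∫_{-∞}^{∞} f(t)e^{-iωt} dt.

F(ω) = 5 \pi e^{- \frac{\sqrt{2} \left|{\omega}\right|}{2}} \sin{\left(\frac{\sqrt{2} \left|{\omega}\right|}{2} + \frac{\pi}{4} \right)}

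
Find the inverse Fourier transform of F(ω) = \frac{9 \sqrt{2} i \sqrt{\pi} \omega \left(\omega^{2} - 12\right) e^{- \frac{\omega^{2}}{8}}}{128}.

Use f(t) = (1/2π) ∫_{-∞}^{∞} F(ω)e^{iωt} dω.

f(t) = 9 t^{3} e^{- 2 t^{2}}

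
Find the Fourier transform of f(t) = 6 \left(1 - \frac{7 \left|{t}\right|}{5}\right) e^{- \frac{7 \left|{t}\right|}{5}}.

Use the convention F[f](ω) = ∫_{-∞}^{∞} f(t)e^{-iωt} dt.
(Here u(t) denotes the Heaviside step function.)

F(ω) = \frac{21000 \omega^{2}}{\left(25 \omega^{2} + 49\right)^{2}}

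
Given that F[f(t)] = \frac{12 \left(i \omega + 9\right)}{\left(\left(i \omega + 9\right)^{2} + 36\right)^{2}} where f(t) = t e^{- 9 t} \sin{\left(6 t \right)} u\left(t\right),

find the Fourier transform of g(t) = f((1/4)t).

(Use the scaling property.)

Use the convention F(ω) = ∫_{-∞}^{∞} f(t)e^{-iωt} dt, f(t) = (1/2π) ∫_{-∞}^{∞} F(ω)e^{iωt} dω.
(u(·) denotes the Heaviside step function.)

F[g](ω) = \frac{48 \left(4 i \omega + 9\right)}{\left(\left(4 i \omega + 9\right)^{2} + 36\right)^{2}}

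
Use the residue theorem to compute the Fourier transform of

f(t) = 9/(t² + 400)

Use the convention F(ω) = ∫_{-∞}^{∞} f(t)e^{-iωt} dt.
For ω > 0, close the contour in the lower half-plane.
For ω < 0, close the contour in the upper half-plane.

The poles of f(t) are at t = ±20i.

Let g(z) = f(z)e^{-iωz}; for large |z| the factor e^{-iωz} decays in the lower half-plane when ω > 0 and in the upper half-plane when ω < 0.

Case ω > 0 (lower half-plane, clockwise contour ⇒ F(ω) = -2πi·ΣRes):
  Res_{z = - 20 i} g(z) = \frac{9 i e^{- 20 \omega}}{40}
  F(ω) = -2πi·ΣRes = \frac{9 \pi e^{- 20 \omega}}{20}

Case ω < 0 (upper half-plane, counterclockwise contour ⇒ F(ω) = +2πi·ΣRes):
  Res_{z = 20 i} g(z) = - \frac{9 i e^{20 \omega}}{40}
  F(ω) = 2πi·ΣRes = \frac{9 \pi e^{20 \omega}}{20}

Both cases combine into a single formula in |ω|:

F(ω) = \frac{9 \pi e^{- 20 \left|{\omega}\right|}}{20}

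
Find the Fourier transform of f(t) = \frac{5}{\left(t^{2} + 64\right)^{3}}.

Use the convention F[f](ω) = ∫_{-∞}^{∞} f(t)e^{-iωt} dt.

F(ω) = \frac{5 \pi \left(64 \omega^{2} + 24 \left|{\omega}\right| + 3\right) e^{- 8 \left|{\omega}\right|}}{262144}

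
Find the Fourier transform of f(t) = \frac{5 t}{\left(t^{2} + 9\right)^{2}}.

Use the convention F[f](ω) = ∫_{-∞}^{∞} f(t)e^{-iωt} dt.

F(ω) = - \frac{5 i \pi \omega e^{- 3 \left|{\omega}\right|}}{6}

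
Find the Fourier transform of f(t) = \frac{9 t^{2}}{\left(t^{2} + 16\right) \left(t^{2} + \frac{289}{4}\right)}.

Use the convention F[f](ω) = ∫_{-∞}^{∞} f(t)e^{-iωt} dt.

F(ω) = - \frac{16 \pi e^{- 4 \left|{\omega}\right|}}{25} + \frac{34 \pi e^{- \frac{17 \left|{\omega}\right|}{2}}}{25}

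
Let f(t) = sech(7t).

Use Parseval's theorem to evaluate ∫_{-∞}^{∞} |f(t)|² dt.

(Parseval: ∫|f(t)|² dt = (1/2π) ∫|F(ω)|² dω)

∫|f(t)|² dt = \frac{2}{7}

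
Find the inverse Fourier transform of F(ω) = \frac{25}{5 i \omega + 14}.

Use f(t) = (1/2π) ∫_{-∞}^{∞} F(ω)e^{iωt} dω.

f(t) = 5 e^{- \frac{14 t}{5}} u\left(t\right)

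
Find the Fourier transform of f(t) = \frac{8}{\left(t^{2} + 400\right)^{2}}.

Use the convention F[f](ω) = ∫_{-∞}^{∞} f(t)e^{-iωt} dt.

F(ω) = \frac{\pi \left(20 \left|{\omega}\right| + 1\right) e^{- 20 \left|{\omega}\right|}}{2000}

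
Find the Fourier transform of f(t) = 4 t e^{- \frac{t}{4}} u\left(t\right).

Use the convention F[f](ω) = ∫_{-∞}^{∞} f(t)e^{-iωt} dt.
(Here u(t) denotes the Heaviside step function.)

F(ω) = \frac{64}{\left(4 i \omega + 1\right)^{2}}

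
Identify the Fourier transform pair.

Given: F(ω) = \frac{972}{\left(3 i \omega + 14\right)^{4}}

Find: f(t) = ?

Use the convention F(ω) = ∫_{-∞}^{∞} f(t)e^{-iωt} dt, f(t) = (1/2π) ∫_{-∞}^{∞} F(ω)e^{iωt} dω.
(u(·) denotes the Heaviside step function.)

f(t) = 2 t^{3} e^{- \frac{14 t}{3}} u\left(t\right)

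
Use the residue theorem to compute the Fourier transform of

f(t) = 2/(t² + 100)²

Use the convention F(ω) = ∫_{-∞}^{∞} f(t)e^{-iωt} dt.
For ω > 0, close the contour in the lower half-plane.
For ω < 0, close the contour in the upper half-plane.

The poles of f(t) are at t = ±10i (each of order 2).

Let g(z) = f(z)e^{-iωz}; for large |z| the factor e^{-iωz} decays in the lower half-plane when ω > 0 and in the upper half-plane when ω < 0.

Case ω > 0 (lower half-plane, clockwise contour ⇒ F(ω) = -2πi·ΣRes):
  Res_{z = - 10 i} g(z) = \frac{i \left(10 \omega + 1\right) e^{- 10 \omega}}{2000} (pole of order 2)
  F(ω) = -2πi·ΣRes = \frac{\pi \left(10 \omega + 1\right) e^{- 10 \omega}}{1000}

Case ω < 0 (upper half-plane, counterclockwise contour ⇒ F(ω) = +2πi·ΣRes):
  Res_{z = 10 i} g(z) = \frac{i \left(10 \omega - 1\right) e^{10 \omega}}{2000} (pole of order 2)
  F(ω) = 2πi·ΣRes = \frac{\pi \left(1 - 10 \omega\right) e^{10 \omega}}{1000}

Both cases combine into a single formula in |ω|:

F(ω) = \frac{\pi \left(10 \left|{\omega}\right| + 1\right) e^{- 10 \left|{\omega}\right|}}{1000}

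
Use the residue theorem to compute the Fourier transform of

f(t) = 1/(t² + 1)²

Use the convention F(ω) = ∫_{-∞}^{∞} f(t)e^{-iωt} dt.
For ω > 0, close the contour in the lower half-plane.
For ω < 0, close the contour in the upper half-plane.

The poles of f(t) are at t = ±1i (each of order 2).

Let g(z) = f(z)e^{-iωz}; for large |z| the factor e^{-iωz} decays in the lower half-plane when ω > 0 and in the upper half-plane when ω < 0.

Case ω > 0 (lower half-plane, clockwise contour ⇒ F(ω) = -2πi·ΣRes):
  Res_{z = - i} g(z) = \frac{i \left(\omega + 1\right) e^{- \omega}}{4} (pole of order 2)
  F(ω) = -2πi·ΣRes = \frac{\pi \left(\omega + 1\right) e^{- \omega}}{2}

Case ω < 0 (upper half-plane, counterclockwise contour ⇒ F(ω) = +2πi·ΣRes):
  Res_{z = i} g(z) = \frac{i \left(\omega - 1\right) e^{\omega}}{4} (pole of order 2)
  F(ω) = 2πi·ΣRes = \frac{\pi \left(1 - \omega\right) e^{\omega}}{2}

Both cases combine into a single formula in |ω|:

F(ω) = \frac{\pi \left(\left|{\omega}\right| + 1\right) e^{- \left|{\omega}\right|}}{2}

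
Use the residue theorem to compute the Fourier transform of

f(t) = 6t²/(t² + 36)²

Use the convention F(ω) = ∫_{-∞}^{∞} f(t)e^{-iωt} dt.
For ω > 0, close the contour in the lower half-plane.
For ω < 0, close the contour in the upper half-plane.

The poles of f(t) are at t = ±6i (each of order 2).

Let g(z) = f(z)e^{-iωz}; for large |z| the factor e^{-iωz} decays in the lower half-plane when ω > 0 and in the upper half-plane when ω < 0.

Case ω > 0 (lower half-plane, clockwise contour ⇒ F(ω) = -2πi·ΣRes):
  Res_{z = - 6 i} g(z) = \frac{i \left(1 - 6 \omega\right) e^{- 6 \omega}}{4} (pole of order 2)
  F(ω) = -2πi·ΣRes = \frac{\pi \left(1 - 6 \omega\right) e^{- 6 \omega}}{2}

Case ω < 0 (upper half-plane, counterclockwise contour ⇒ F(ω) = +2πi·ΣRes):
  Res_{z = 6 i} g(z) = \frac{i \left(- 6 \omega - 1\right) e^{6 \omega}}{4} (pole of order 2)
  F(ω) = 2πi·ΣRes = \frac{\pi \left(6 \omega + 1\right) e^{6 \omega}}{2}

Both cases combine into a single formula in |ω|:

F(ω) = \frac{\pi \left(1 - 6 \left|{\omega}\right|\right) e^{- 6 \left|{\omega}\right|}}{2}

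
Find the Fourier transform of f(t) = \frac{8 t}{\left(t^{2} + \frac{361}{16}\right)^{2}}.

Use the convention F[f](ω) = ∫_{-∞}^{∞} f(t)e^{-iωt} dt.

F(ω) = - \frac{16 i \pi \omega e^{- \frac{19 \left|{\omega}\right|}{4}}}{19}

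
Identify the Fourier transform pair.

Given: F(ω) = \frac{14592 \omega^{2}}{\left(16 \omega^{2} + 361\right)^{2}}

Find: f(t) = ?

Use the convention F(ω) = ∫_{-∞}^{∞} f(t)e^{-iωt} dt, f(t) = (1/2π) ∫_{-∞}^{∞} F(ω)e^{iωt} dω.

f(t) = 3 \left(1 - \frac{19 \left|{t}\right|}{4}\right) e^{- \frac{19 \left|{t}\right|}{4}}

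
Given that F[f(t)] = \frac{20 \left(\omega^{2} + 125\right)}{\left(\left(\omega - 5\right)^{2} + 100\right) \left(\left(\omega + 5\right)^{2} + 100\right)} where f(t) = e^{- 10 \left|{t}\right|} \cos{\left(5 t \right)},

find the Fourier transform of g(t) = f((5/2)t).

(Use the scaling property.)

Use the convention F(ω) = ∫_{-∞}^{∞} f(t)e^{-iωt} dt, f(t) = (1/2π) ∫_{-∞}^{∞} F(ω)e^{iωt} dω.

F[g](ω) = \frac{200 \left(4 \omega^{2} + 3125\right)}{16 \omega^{4} + 15000 \omega^{2} + 9765625}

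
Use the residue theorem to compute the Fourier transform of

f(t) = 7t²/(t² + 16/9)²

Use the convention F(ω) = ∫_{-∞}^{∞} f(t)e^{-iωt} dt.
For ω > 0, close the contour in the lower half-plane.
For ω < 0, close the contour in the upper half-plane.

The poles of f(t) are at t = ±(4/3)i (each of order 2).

Let g(z) = f(z)e^{-iωz}; for large |z| the factor e^{-iωz} decays in the lower half-plane when ω > 0 and in the upper half-plane when ω < 0.

Case ω > 0 (lower half-plane, clockwise contour ⇒ F(ω) = -2πi·ΣRes):
  Res_{z = - \frac{4 i}{3}} g(z) = \frac{7 i \left(3 - 4 \omega\right) e^{- \frac{4 \omega}{3}}}{16} (pole of order 2)
  F(ω) = -2πi·ΣRes = \frac{7 \pi \left(3 - 4 \omega\right) e^{- \frac{4 \omega}{3}}}{8}

Case ω < 0 (upper half-plane, counterclockwise contour ⇒ F(ω) = +2πi·ΣRes):
  Res_{z = \frac{4 i}{3}} g(z) = \frac{7 i \left(- 4 \omega - 3\right) e^{\frac{4 \omega}{3}}}{16} (pole of order 2)
  F(ω) = 2πi·ΣRes = \frac{7 \pi \left(4 \omega + 3\right) e^{\frac{4 \omega}{3}}}{8}

Both cases combine into a single formula in |ω|:

F(ω) = \frac{7 \pi \left(3 - 4 \left|{\omega}\right|\right) e^{- \frac{4 \left|{\omega}\right|}{3}}}{8}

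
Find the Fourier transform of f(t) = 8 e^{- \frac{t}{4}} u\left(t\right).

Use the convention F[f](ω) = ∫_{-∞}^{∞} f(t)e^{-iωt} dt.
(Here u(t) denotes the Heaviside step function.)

F(ω) = \frac{32}{4 i \omega + 1}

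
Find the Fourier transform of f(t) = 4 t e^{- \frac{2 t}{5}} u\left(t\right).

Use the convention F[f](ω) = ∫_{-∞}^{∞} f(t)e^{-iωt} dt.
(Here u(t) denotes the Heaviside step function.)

F(ω) = \frac{100}{\left(5 i \omega + 2\right)^{2}}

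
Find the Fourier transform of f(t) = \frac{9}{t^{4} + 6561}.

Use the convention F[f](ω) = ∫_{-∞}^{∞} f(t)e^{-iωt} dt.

F(ω) = \frac{\pi e^{- \frac{9 \sqrt{2} \left|{\omega}\right|}{2}} \sin{\left(\frac{9 \sqrt{2} \left|{\omega}\right|}{2} + \frac{\pi}{4} \right)}}{81}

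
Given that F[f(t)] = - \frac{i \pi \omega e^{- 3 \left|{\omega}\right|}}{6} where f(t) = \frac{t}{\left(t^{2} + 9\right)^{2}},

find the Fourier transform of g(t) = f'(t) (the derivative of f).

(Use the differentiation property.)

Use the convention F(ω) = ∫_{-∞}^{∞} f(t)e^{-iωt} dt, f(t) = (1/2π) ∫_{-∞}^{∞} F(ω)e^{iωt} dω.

F[g](ω) = \frac{\pi \omega^{2} e^{- 3 \left|{\omega}\right|}}{6}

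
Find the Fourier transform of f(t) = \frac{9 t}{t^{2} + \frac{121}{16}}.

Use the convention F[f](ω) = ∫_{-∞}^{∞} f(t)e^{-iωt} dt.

F(ω) = - 9 i \pi e^{- \frac{11 \left|{\omega}\right|}{4}} \operatorname{sign}{\left(\omega \right)}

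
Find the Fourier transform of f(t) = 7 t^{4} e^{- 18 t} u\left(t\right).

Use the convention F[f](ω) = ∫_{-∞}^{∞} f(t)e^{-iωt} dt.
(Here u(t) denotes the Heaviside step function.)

F(ω) = \frac{168}{\left(i \omega + 18\right)^{5}}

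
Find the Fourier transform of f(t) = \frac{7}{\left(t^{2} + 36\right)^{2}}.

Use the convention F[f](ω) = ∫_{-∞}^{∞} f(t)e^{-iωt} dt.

F(ω) = \frac{7 \pi \left(6 \left|{\omega}\right| + 1\right) e^{- 6 \left|{\omega}\right|}}{432}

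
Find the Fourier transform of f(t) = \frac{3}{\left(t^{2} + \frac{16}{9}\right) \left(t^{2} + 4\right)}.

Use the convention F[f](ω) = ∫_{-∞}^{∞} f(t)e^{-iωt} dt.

F(ω) = - \frac{27 \pi e^{- 2 \left|{\omega}\right|}}{40} + \frac{81 \pi e^{- \frac{4 \left|{\omega}\right|}{3}}}{80}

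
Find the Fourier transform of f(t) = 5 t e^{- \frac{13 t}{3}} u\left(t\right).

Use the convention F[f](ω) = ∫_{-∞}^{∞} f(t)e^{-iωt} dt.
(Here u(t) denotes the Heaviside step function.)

F(ω) = \frac{45}{\left(3 i \omega + 13\right)^{2}}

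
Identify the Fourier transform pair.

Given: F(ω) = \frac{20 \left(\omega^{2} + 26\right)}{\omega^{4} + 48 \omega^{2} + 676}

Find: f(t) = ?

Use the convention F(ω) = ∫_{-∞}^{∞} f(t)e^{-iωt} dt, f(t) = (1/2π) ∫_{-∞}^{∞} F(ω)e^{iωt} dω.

f(t) = 2 e^{- 5 \left|{t}\right|} \cos{\left(t \right)}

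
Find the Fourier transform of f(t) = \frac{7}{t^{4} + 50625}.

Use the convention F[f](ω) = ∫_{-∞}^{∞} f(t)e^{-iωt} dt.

F(ω) = \frac{7 \pi e^{- \frac{15 \sqrt{2} \left|{\omega}\right|}{2}} \sin{\left(\frac{15 \sqrt{2} \left|{\omega}\right|}{2} + \frac{\pi}{4} \right)}}{3375}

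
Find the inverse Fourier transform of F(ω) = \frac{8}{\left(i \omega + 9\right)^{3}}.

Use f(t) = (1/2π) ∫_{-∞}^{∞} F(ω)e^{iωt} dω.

f(t) = 4 t^{2} e^{- 9 t} u\left(t\right)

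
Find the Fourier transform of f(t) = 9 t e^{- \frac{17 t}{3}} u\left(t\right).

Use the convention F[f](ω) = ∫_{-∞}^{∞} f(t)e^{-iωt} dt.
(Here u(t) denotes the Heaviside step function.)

F(ω) = \frac{81}{\left(3 i \omega + 17\right)^{2}}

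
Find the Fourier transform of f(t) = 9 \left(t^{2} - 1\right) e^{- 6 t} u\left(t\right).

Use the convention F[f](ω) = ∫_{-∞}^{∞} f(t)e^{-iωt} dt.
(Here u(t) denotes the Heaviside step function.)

F(ω) = \frac{9 \left(2 i \omega - \left(i \omega + 6\right)^{3} + 12\right)}{\left(i \omega + 6\right)^{4}}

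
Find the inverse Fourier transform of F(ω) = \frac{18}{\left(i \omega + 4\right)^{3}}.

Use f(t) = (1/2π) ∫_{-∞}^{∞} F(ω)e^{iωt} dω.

f(t) = 9 t^{2} e^{- 4 t} u\left(t\right)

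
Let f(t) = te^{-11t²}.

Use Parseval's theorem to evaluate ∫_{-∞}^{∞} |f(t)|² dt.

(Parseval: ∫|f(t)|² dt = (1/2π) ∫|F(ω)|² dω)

∫|f(t)|² dt = \frac{\sqrt{22} \sqrt{\pi}}{968}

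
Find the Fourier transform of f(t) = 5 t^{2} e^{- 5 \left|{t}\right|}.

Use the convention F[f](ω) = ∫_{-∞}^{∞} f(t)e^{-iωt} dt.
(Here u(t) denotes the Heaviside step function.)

F(ω) = \frac{100 \left(25 - 3 \omega^{2}\right)}{\left(\omega^{2} + 25\right)^{3}}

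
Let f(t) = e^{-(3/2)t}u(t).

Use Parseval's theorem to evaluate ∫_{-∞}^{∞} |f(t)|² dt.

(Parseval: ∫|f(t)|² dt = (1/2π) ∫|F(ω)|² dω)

∫|f(t)|² dt = \frac{1}{3}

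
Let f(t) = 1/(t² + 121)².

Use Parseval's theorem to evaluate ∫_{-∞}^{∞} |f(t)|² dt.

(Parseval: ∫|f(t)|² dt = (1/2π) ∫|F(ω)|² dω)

∫|f(t)|² dt = \frac{5 \pi}{311794736}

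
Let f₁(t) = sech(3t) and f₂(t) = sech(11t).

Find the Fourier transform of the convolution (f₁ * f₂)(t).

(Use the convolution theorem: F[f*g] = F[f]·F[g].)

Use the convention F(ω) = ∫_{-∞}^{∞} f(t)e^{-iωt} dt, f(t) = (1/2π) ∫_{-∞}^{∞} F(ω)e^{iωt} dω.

F[f₁*f₂](ω) = \frac{\pi^{2}}{33 \cosh{\left(\frac{\pi \omega}{22} \right)} \cosh{\left(\frac{\pi \omega}{6} \right)}}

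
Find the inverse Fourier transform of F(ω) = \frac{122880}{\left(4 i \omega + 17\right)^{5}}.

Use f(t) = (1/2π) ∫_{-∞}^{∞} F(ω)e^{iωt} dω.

f(t) = 5 t^{4} e^{- \frac{17 t}{4}} u\left(t\right)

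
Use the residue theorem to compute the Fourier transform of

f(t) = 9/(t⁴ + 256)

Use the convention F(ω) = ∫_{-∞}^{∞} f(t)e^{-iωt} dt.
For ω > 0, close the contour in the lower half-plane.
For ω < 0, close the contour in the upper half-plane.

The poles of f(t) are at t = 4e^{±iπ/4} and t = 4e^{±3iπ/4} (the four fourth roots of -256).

Let g(z) = f(z)e^{-iωz}; for large |z| the factor e^{-iωz} decays in the lower half-plane when ω > 0 and in the upper half-plane when ω < 0.

Case ω > 0 (lower half-plane, clockwise contour ⇒ F(ω) = -2πi·ΣRes):
  Res_{z = - 2 \sqrt{2} - 2 \sqrt{2} i} g(z) = \frac{9 \sqrt{2} i \left(1 - i\right) e^{2 \sqrt{2} \omega \left(-1 + i\right)}}{512}
  Res_{z = 2 \sqrt{2} - 2 \sqrt{2} i} g(z) = \frac{9 \sqrt{2} i \left(1 + i\right) e^{- 2 \sqrt{2} \omega \left(1 + i\right)}}{512}
  F(ω) = -2πi·ΣRes = \frac{9 \sqrt{2} \pi \left(1 - i\right) \left(e^{4 \sqrt{2} i \omega} + i\right) e^{- 2 \sqrt{2} \omega \left(1 + i\right)}}{256} = \frac{9 \pi e^{- 2 \sqrt{2} \omega} \sin{\left(2 \sqrt{2} \omega + \frac{\pi}{4} \right)}}{64}

Case ω < 0 (upper half-plane, counterclockwise contour ⇒ F(ω) = +2πi·ΣRes):
  Res_{z = 2 \sqrt{2} + 2 \sqrt{2} i} g(z) = \frac{9 \sqrt{2} i \left(-1 + i\right) e^{2 \sqrt{2} \omega \left(1 - i\right)}}{512}
  Res_{z = - 2 \sqrt{2} + 2 \sqrt{2} i} g(z) = \frac{9 \sqrt{2} \left(1 - i\right) e^{2 \sqrt{2} \omega \left(1 + i\right)}}{512}
  F(ω) = 2πi·ΣRes = - \frac{9 \sqrt{2} i \pi \left(i \left(1 - i\right) e^{2 \sqrt{2} \omega \left(1 - i\right)} - \left(1 - i\right) e^{2 \sqrt{2} \omega \left(1 + i\right)}\right)}{256} = \frac{9 \pi e^{2 \sqrt{2} \omega} \cos{\left(2 \sqrt{2} \omega + \frac{\pi}{4} \right)}}{64}

Both cases combine into a single formula in |ω|:

F(ω) = \frac{9 \pi e^{- 2 \sqrt{2} \left|{\omega}\right|} \sin{\left(2 \sqrt{2} \left|{\omega}\right| + \frac{\pi}{4} \right)}}{64}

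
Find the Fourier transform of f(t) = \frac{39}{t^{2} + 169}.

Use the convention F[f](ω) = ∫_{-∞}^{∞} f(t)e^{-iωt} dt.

F(ω) = 3 \pi e^{- 13 \left|{\omega}\right|}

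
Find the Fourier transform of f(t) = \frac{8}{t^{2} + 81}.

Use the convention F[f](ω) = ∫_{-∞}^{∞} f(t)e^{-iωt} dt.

F(ω) = \frac{8 \pi e^{- 9 \left|{\omega}\right|}}{9}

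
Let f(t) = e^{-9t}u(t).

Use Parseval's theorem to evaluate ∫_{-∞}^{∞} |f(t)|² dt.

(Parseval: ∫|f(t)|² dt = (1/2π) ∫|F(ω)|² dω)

∫|f(t)|² dt = \frac{1}{18}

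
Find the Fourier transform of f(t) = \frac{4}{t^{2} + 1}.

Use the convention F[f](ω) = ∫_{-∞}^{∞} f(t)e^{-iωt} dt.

F(ω) = 4 \pi e^{- \left|{\omega}\right|}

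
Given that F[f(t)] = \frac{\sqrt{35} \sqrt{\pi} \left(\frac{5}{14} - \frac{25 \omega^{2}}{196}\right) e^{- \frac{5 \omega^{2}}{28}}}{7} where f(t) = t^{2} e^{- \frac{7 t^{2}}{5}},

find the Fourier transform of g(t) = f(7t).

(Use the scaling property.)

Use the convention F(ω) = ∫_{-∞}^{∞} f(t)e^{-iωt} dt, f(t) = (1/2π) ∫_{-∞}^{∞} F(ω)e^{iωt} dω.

F[g](ω) = \frac{5 \sqrt{35} \sqrt{\pi} \left(686 - 5 \omega^{2}\right) e^{- \frac{5 \omega^{2}}{1372}}}{470596}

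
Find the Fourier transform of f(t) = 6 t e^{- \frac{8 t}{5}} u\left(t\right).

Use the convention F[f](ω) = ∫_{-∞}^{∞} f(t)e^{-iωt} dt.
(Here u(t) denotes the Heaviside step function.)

F(ω) = \frac{150}{\left(5 i \omega + 8\right)^{2}}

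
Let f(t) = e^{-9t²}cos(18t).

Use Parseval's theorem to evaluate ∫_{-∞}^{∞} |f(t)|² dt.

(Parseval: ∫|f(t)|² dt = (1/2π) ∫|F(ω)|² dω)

∫|f(t)|² dt = \frac{\sqrt{2} \sqrt{\pi} \left(1 + e^{18}\right)}{12 e^{18}}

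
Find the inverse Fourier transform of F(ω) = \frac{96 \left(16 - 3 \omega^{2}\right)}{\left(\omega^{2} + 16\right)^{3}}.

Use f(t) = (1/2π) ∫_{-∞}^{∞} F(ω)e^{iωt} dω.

f(t) = 6 t^{2} e^{- 4 \left|{t}\right|}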